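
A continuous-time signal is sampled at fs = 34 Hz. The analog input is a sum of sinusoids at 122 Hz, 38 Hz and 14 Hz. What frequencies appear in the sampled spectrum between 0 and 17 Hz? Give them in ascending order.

4 Hz, 14 Hz

fs/2 = 17 Hz.
122 Hz mod fs = 20 Hz.
20 Hz > fs/2 = 17 Hz, folds to fs − 20 Hz = 14 Hz.
38 Hz mod fs = 4 Hz.
4 Hz ≤ fs/2 = 17 Hz, appears at 4 Hz.
14 Hz ≤ fs/2 = 17 Hz, passes unchanged.
Distinct values: {4 Hz, 14 Hz}.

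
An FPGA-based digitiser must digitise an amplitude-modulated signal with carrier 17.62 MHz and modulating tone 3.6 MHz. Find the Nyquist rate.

42.44 MHz

AM sidebands sit at fc ± fm = 14.02 MHz and 21.22 MHz.
Highest-frequency component: 21.22 MHz.
Nyquist rate = 2 × 21.22 MHz = 42.44 MHz.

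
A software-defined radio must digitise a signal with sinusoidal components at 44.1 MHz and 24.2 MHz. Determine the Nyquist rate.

88.2 MHz

Highest-frequency component: 44.1 MHz.
Nyquist rate = 2 × 44.1 MHz = 88.2 MHz.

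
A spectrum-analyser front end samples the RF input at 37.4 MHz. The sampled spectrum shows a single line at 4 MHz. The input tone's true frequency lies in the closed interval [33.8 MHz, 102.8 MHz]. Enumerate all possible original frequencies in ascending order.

41.4 MHz, 70.8 MHz, 78.8 MHz

Frequencies that alias to 4 MHz are k·fs ± 4 MHz for integer k ≥ 0.
k=0: 4 MHz.
k=1: 33.4 MHz, 41.4 MHz.
k=2: 70.8 MHz, 78.8 MHz.
k=3: 108.2 MHz, 116.2 MHz.
Within [33.8 MHz, 102.8 MHz]: 41.4 MHz, 70.8 MHz, 78.8 MHz.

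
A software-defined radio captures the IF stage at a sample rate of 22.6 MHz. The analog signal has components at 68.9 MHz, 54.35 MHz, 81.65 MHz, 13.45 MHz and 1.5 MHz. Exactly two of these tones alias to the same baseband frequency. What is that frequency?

fs/2 = 11.3 MHz.
68.9 MHz mod fs = 1.1 MHz.
1.1 MHz ≤ fs/2 = 11.3 MHz, appears at 1.1 MHz.
54.35 MHz mod fs = 9.15 MHz.
9.15 MHz ≤ fs/2 = 11.3 MHz, appears at 9.15 MHz.
81.65 MHz mod fs = 13.85 MHz.
13.85 MHz > fs/2 = 11.3 MHz, folds to fs − 13.85 MHz = 8.75 MHz.
13.45 MHz > fs/2 = 11.3 MHz, folds to fs − 13.45 MHz = 9.15 MHz.
1.5 MHz ≤ fs/2 = 11.3 MHz, passes unchanged.
13.45 MHz and 54.35 MHz both map to 9.15 MHz.

9.15 MHz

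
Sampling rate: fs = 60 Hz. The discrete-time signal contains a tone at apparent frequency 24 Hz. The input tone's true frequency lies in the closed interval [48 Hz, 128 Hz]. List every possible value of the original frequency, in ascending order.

Frequencies that alias to 24 Hz are k·fs ± 24 Hz for integer k ≥ 0.
k=0: 24 Hz.
k=1: 36 Hz, 84 Hz.
k=2: 96 Hz, 144 Hz.
k=3: 156 Hz, 204 Hz.
Within [48 Hz, 128 Hz]: 84 Hz, 96 Hz.

84 Hz, 96 Hz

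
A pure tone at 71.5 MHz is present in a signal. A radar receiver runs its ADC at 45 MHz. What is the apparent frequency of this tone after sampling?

18.5 MHz

71.5 MHz mod fs = 26.5 MHz.
26.5 MHz > fs/2 = 22.5 MHz, folds to fs − 26.5 MHz = 18.5 MHz.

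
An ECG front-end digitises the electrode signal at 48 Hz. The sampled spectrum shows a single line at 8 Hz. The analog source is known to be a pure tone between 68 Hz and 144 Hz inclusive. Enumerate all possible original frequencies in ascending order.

88 Hz, 104 Hz, 136 Hz

Frequencies that alias to 8 Hz are k·fs ± 8 Hz for integer k ≥ 0.
k=0: 8 Hz.
k=1: 40 Hz, 56 Hz.
k=2: 88 Hz, 104 Hz.
k=3: 136 Hz, 152 Hz.
k=4: 184 Hz, 200 Hz.
Within [68 Hz, 144 Hz]: 88 Hz, 104 Hz, 136 Hz.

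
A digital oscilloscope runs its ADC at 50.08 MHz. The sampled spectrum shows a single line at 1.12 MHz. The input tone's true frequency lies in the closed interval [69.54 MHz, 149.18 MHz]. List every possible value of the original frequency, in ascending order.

Frequencies that alias to 1.12 MHz are k·fs ± 1.12 MHz for integer k ≥ 0.
k=0: 1.12 MHz.
k=1: 48.96 MHz, 51.2 MHz.
k=2: 99.04 MHz, 101.28 MHz.
k=3: 149.12 MHz, 151.36 MHz.
k=4: 199.2 MHz, 201.44 MHz.
Within [69.54 MHz, 149.18 MHz]: 99.04 MHz, 101.28 MHz, 149.12 MHz.

99.04 MHz, 101.28 MHz, 149.12 MHz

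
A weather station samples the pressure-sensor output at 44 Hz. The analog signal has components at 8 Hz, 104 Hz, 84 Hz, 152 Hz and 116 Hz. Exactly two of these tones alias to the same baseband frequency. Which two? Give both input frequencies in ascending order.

fs/2 = 22 Hz.
8 Hz ≤ fs/2 = 22 Hz, passes unchanged.
104 Hz mod fs = 16 Hz.
16 Hz ≤ fs/2 = 22 Hz, appears at 16 Hz.
84 Hz mod fs = 40 Hz.
40 Hz > fs/2 = 22 Hz, folds to fs − 40 Hz = 4 Hz.
152 Hz mod fs = 20 Hz.
20 Hz ≤ fs/2 = 22 Hz, appears at 20 Hz.
116 Hz mod fs = 28 Hz.
28 Hz > fs/2 = 22 Hz, folds to fs − 28 Hz = 16 Hz.
104 Hz and 116 Hz both map to 16 Hz.

104 Hz, 116 Hz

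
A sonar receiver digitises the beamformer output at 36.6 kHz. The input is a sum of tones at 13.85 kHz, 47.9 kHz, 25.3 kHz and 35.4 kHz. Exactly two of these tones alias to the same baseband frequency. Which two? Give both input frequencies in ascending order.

fs/2 = 18.3 kHz.
13.85 kHz ≤ fs/2 = 18.3 kHz, passes unchanged.
47.9 kHz mod fs = 11.3 kHz.
11.3 kHz ≤ fs/2 = 18.3 kHz, appears at 11.3 kHz.
25.3 kHz > fs/2 = 18.3 kHz, folds to fs − 25.3 kHz = 11.3 kHz.
35.4 kHz > fs/2 = 18.3 kHz, folds to fs − 35.4 kHz = 1.2 kHz.
25.3 kHz and 47.9 kHz both map to 11.3 kHz.

25.3 kHz, 47.9 kHz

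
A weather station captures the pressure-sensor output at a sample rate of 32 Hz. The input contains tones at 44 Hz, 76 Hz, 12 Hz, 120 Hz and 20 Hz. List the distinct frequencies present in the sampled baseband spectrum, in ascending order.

8 Hz, 12 Hz

fs/2 = 16 Hz.
44 Hz mod fs = 12 Hz.
12 Hz ≤ fs/2 = 16 Hz, appears at 12 Hz.
76 Hz mod fs = 12 Hz.
12 Hz ≤ fs/2 = 16 Hz, appears at 12 Hz.
12 Hz ≤ fs/2 = 16 Hz, passes unchanged.
120 Hz mod fs = 24 Hz.
24 Hz > fs/2 = 16 Hz, folds to fs − 24 Hz = 8 Hz.
20 Hz > fs/2 = 16 Hz, folds to fs − 20 Hz = 12 Hz.
Distinct values: {8 Hz, 12 Hz}.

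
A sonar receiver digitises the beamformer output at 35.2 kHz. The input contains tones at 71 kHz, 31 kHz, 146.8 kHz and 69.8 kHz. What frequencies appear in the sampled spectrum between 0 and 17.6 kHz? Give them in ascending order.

0.6 kHz, 4.2 kHz, 6 kHz

fs/2 = 17.6 kHz.
71 kHz mod fs = 0.6 kHz.
0.6 kHz ≤ fs/2 = 17.6 kHz, appears at 0.6 kHz.
31 kHz > fs/2 = 17.6 kHz, folds to fs − 31 kHz = 4.2 kHz.
146.8 kHz mod fs = 6 kHz.
6 kHz ≤ fs/2 = 17.6 kHz, appears at 6 kHz.
69.8 kHz mod fs = 34.6 kHz.
34.6 kHz > fs/2 = 17.6 kHz, folds to fs − 34.6 kHz = 0.6 kHz.
Distinct values: {0.6 kHz, 4.2 kHz, 6 kHz}.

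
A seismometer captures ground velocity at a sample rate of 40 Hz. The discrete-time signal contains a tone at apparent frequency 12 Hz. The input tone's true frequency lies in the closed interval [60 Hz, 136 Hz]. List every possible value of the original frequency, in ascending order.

68 Hz, 92 Hz, 108 Hz, 132 Hz

Frequencies that alias to 12 Hz are k·fs ± 12 Hz for integer k ≥ 0.
k=0: 12 Hz.
k=1: 28 Hz, 52 Hz.
k=2: 68 Hz, 92 Hz.
k=3: 108 Hz, 132 Hz.
k=4: 148 Hz, 172 Hz.
Within [60 Hz, 136 Hz]: 68 Hz, 92 Hz, 108 Hz, 132 Hz.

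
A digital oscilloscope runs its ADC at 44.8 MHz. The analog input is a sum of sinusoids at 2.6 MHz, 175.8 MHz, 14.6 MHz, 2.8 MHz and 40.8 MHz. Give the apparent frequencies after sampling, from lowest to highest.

2.6 MHz, 2.8 MHz, 3.4 MHz, 4 MHz, 14.6 MHz

fs/2 = 22.4 MHz.
2.6 MHz ≤ fs/2 = 22.4 MHz, passes unchanged.
175.8 MHz mod fs = 41.4 MHz.
41.4 MHz > fs/2 = 22.4 MHz, folds to fs − 41.4 MHz = 3.4 MHz.
14.6 MHz ≤ fs/2 = 22.4 MHz, passes unchanged.
2.8 MHz ≤ fs/2 = 22.4 MHz, passes unchanged.
40.8 MHz > fs/2 = 22.4 MHz, folds to fs − 40.8 MHz = 4 MHz.
Distinct values: {2.6 MHz, 2.8 MHz, 3.4 MHz, 4 MHz, 14.6 MHz}.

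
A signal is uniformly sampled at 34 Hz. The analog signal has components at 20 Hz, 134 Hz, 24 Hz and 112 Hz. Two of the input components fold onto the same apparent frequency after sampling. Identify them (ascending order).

fs/2 = 17 Hz.
20 Hz > fs/2 = 17 Hz, folds to fs − 20 Hz = 14 Hz.
134 Hz mod fs = 32 Hz.
32 Hz > fs/2 = 17 Hz, folds to fs − 32 Hz = 2 Hz.
24 Hz > fs/2 = 17 Hz, folds to fs − 24 Hz = 10 Hz.
112 Hz mod fs = 10 Hz.
10 Hz ≤ fs/2 = 17 Hz, appears at 10 Hz.
24 Hz and 112 Hz both map to 10 Hz.

24 Hz, 112 Hz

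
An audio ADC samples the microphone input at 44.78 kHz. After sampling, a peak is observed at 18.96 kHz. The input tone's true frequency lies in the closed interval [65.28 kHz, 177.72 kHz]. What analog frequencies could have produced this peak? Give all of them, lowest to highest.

Frequencies that alias to 18.96 kHz are k·fs ± 18.96 kHz for integer k ≥ 0.
k=0: 18.96 kHz.
k=1: 25.82 kHz, 63.74 kHz.
k=2: 70.6 kHz, 108.52 kHz.
k=3: 115.38 kHz, 153.3 kHz.
k=4: 160.16 kHz, 198.08 kHz.
k=5: 204.94 kHz, 242.86 kHz.
Within [65.28 kHz, 177.72 kHz]: 70.6 kHz, 108.52 kHz, 115.38 kHz, 153.3 kHz, 160.16 kHz.

70.6 kHz, 108.52 kHz, 115.38 kHz, 153.3 kHz, 160.16 kHz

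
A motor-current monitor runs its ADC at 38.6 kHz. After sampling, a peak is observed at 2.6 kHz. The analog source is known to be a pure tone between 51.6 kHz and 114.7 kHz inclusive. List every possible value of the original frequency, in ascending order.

Frequencies that alias to 2.6 kHz are k·fs ± 2.6 kHz for integer k ≥ 0.
k=0: 2.6 kHz.
k=1: 36 kHz, 41.2 kHz.
k=2: 74.6 kHz, 79.8 kHz.
k=3: 113.2 kHz, 118.4 kHz.
k=4: 151.8 kHz, 157 kHz.
Within [51.6 kHz, 114.7 kHz]: 74.6 kHz, 79.8 kHz, 113.2 kHz.

74.6 kHz, 79.8 kHz, 113.2 kHz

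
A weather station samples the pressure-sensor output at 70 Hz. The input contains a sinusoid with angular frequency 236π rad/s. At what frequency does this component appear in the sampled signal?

22 Hz

ω = 236π rad/s → f = ω/(2π) = 118 Hz.
118 Hz mod fs = 48 Hz.
48 Hz > fs/2 = 35 Hz, folds to fs − 48 Hz = 22 Hz.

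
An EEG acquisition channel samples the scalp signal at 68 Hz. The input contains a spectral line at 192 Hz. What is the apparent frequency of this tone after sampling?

192 Hz mod fs = 56 Hz.
56 Hz > fs/2 = 34 Hz, folds to fs − 56 Hz = 12 Hz.

12 Hz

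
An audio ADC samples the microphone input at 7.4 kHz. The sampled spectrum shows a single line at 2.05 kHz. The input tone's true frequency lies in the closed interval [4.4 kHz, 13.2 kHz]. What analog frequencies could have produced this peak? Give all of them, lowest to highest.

Frequencies that alias to 2.05 kHz are k·fs ± 2.05 kHz for integer k ≥ 0.
k=0: 2.05 kHz.
k=1: 5.35 kHz, 9.45 kHz.
k=2: 12.75 kHz, 16.85 kHz.
k=3: 20.15 kHz, 24.25 kHz.
Within [4.4 kHz, 13.2 kHz]: 5.35 kHz, 9.45 kHz, 12.75 kHz.

5.35 kHz, 9.45 kHz, 12.75 kHz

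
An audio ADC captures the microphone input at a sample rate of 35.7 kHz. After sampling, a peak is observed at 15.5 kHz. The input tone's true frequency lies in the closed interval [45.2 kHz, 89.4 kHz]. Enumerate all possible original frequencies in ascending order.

51.2 kHz, 55.9 kHz, 86.9 kHz

Frequencies that alias to 15.5 kHz are k·fs ± 15.5 kHz for integer k ≥ 0.
k=0: 15.5 kHz.
k=1: 20.2 kHz, 51.2 kHz.
k=2: 55.9 kHz, 86.9 kHz.
k=3: 91.6 kHz, 122.6 kHz.
Within [45.2 kHz, 89.4 kHz]: 51.2 kHz, 55.9 kHz, 86.9 kHz.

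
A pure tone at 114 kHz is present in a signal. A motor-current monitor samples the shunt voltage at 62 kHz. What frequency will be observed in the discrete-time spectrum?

10 kHz

114 kHz mod fs = 52 kHz.
52 kHz > fs/2 = 31 kHz, folds to fs − 52 kHz = 10 kHz.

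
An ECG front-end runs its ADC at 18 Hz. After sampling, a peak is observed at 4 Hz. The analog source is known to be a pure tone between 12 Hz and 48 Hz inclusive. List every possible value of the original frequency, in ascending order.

14 Hz, 22 Hz, 32 Hz, 40 Hz

Frequencies that alias to 4 Hz are k·fs ± 4 Hz for integer k ≥ 0.
k=0: 4 Hz.
k=1: 14 Hz, 22 Hz.
k=2: 32 Hz, 40 Hz.
k=3: 50 Hz, 58 Hz.
Within [12 Hz, 48 Hz]: 14 Hz, 22 Hz, 32 Hz, 40 Hz.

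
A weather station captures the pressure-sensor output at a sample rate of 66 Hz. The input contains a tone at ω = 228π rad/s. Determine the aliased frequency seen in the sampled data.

ω = 228π rad/s → f = ω/(2π) = 114 Hz.
114 Hz mod fs = 48 Hz.
48 Hz > fs/2 = 33 Hz, folds to fs − 48 Hz = 18 Hz.

18 Hz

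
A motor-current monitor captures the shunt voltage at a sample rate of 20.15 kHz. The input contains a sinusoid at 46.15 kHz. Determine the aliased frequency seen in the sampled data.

46.15 kHz mod fs = 5.85 kHz.
5.85 kHz ≤ fs/2 = 10.075 kHz, appears at 5.85 kHz.

5.85 kHz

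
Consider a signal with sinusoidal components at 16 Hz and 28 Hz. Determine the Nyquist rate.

Highest-frequency component: 28 Hz.
Nyquist rate = 2 × 28 Hz = 56 Hz.

56 Hz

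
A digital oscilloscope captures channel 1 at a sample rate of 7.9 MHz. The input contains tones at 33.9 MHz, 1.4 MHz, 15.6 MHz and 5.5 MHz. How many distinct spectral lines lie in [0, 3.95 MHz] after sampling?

fs/2 = 3.95 MHz.
33.9 MHz mod fs = 2.3 MHz.
2.3 MHz ≤ fs/2 = 3.95 MHz, appears at 2.3 MHz.
1.4 MHz ≤ fs/2 = 3.95 MHz, passes unchanged.
15.6 MHz mod fs = 7.7 MHz.
7.7 MHz > fs/2 = 3.95 MHz, folds to fs − 7.7 MHz = 0.2 MHz.
5.5 MHz > fs/2 = 3.95 MHz, folds to fs − 5.5 MHz = 2.4 MHz.
Distinct values: {0.2 MHz, 1.4 MHz, 2.3 MHz, 2.4 MHz} → 4.

4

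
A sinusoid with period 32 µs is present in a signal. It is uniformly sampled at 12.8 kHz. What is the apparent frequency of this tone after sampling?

T = 32 µs → f = 1/T = 31.25 kHz.
31.25 kHz mod fs = 5.65 kHz.
5.65 kHz ≤ fs/2 = 6.4 kHz, appears at 5.65 kHz.

5.65 kHz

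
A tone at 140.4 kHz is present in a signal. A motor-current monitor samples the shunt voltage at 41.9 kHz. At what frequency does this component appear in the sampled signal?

140.4 kHz mod fs = 14.7 kHz.
14.7 kHz ≤ fs/2 = 20.95 kHz, appears at 14.7 kHz.

14.7 kHz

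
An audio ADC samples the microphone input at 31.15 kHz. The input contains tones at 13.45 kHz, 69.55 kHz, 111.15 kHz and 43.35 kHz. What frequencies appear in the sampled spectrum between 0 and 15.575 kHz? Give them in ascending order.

fs/2 = 15.575 kHz.
13.45 kHz ≤ fs/2 = 15.575 kHz, passes unchanged.
69.55 kHz mod fs = 7.25 kHz.
7.25 kHz ≤ fs/2 = 15.575 kHz, appears at 7.25 kHz.
111.15 kHz mod fs = 17.7 kHz.
17.7 kHz > fs/2 = 15.575 kHz, folds to fs − 17.7 kHz = 13.45 kHz.
43.35 kHz mod fs = 12.2 kHz.
12.2 kHz ≤ fs/2 = 15.575 kHz, appears at 12.2 kHz.
Distinct values: {7.25 kHz, 12.2 kHz, 13.45 kHz}.

7.25 kHz, 12.2 kHz, 13.45 kHz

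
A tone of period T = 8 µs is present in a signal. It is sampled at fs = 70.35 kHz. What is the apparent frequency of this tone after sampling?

15.7 kHz

T = 8 µs → f = 1/T = 125 kHz.
125 kHz mod fs = 54.65 kHz.
54.65 kHz > fs/2 = 35.175 kHz, folds to fs − 54.65 kHz = 15.7 kHz.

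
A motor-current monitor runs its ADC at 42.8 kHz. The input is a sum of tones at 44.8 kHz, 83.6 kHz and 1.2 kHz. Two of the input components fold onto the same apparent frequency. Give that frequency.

fs/2 = 21.4 kHz.
44.8 kHz mod fs = 2 kHz.
2 kHz ≤ fs/2 = 21.4 kHz, appears at 2 kHz.
83.6 kHz mod fs = 40.8 kHz.
40.8 kHz > fs/2 = 21.4 kHz, folds to fs − 40.8 kHz = 2 kHz.
1.2 kHz ≤ fs/2 = 21.4 kHz, passes unchanged.
44.8 kHz and 83.6 kHz both map to 2 kHz.

2 kHz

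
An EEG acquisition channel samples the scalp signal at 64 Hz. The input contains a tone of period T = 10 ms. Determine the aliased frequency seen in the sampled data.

28 Hz

T = 10 ms → f = 1/T = 100 Hz.
100 Hz mod fs = 36 Hz.
36 Hz > fs/2 = 32 Hz, folds to fs − 36 Hz = 28 Hz.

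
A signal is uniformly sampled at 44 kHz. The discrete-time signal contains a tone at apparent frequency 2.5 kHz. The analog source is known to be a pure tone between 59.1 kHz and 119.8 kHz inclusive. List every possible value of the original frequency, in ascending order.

Frequencies that alias to 2.5 kHz are k·fs ± 2.5 kHz for integer k ≥ 0.
k=0: 2.5 kHz.
k=1: 41.5 kHz, 46.5 kHz.
k=2: 85.5 kHz, 90.5 kHz.
k=3: 129.5 kHz, 134.5 kHz.
Within [59.1 kHz, 119.8 kHz]: 85.5 kHz, 90.5 kHz.

85.5 kHz, 90.5 kHz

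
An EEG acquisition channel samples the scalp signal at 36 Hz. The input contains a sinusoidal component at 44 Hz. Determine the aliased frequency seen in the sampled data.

8 Hz

44 Hz mod fs = 8 Hz.
8 Hz ≤ fs/2 = 18 Hz, appears at 8 Hz.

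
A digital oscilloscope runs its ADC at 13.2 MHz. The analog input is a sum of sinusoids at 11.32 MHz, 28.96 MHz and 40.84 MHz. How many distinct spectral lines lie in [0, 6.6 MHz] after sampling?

fs/2 = 6.6 MHz.
11.32 MHz > fs/2 = 6.6 MHz, folds to fs − 11.32 MHz = 1.88 MHz.
28.96 MHz mod fs = 2.56 MHz.
2.56 MHz ≤ fs/2 = 6.6 MHz, appears at 2.56 MHz.
40.84 MHz mod fs = 1.24 MHz.
1.24 MHz ≤ fs/2 = 6.6 MHz, appears at 1.24 MHz.
Distinct values: {1.24 MHz, 1.88 MHz, 2.56 MHz} → 3.

3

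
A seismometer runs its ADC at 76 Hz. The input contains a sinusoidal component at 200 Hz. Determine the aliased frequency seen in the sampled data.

200 Hz mod fs = 48 Hz.
48 Hz > fs/2 = 38 Hz, folds to fs − 48 Hz = 28 Hz.

28 Hz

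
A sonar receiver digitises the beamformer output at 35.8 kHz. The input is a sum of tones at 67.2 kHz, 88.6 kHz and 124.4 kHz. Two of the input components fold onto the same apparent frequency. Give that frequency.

17 kHz

fs/2 = 17.9 kHz.
67.2 kHz mod fs = 31.4 kHz.
31.4 kHz > fs/2 = 17.9 kHz, folds to fs − 31.4 kHz = 4.4 kHz.
88.6 kHz mod fs = 17 kHz.
17 kHz ≤ fs/2 = 17.9 kHz, appears at 17 kHz.
124.4 kHz mod fs = 17 kHz.
17 kHz ≤ fs/2 = 17.9 kHz, appears at 17 kHz.
88.6 kHz and 124.4 kHz both map to 17 kHz.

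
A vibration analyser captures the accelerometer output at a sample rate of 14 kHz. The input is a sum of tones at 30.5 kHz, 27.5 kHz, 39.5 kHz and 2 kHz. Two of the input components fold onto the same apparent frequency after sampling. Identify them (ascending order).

fs/2 = 7 kHz.
30.5 kHz mod fs = 2.5 kHz.
2.5 kHz ≤ fs/2 = 7 kHz, appears at 2.5 kHz.
27.5 kHz mod fs = 13.5 kHz.
13.5 kHz > fs/2 = 7 kHz, folds to fs − 13.5 kHz = 0.5 kHz.
39.5 kHz mod fs = 11.5 kHz.
11.5 kHz > fs/2 = 7 kHz, folds to fs − 11.5 kHz = 2.5 kHz.
2 kHz ≤ fs/2 = 7 kHz, passes unchanged.
30.5 kHz and 39.5 kHz both map to 2.5 kHz.

30.5 kHz, 39.5 kHz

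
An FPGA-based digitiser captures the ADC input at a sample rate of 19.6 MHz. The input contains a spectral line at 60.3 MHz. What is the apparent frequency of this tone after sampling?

1.5 MHz

60.3 MHz mod fs = 1.5 MHz.
1.5 MHz ≤ fs/2 = 9.8 MHz, appears at 1.5 MHz.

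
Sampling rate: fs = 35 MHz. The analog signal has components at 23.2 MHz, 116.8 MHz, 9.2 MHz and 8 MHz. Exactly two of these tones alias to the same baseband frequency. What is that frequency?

11.8 MHz

fs/2 = 17.5 MHz.
23.2 MHz > fs/2 = 17.5 MHz, folds to fs − 23.2 MHz = 11.8 MHz.
116.8 MHz mod fs = 11.8 MHz.
11.8 MHz ≤ fs/2 = 17.5 MHz, appears at 11.8 MHz.
9.2 MHz ≤ fs/2 = 17.5 MHz, passes unchanged.
8 MHz ≤ fs/2 = 17.5 MHz, passes unchanged.
23.2 MHz and 116.8 MHz both map to 11.8 MHz.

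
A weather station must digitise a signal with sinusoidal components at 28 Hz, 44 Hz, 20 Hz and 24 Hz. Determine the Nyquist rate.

Highest-frequency component: 44 Hz.
Nyquist rate = 2 × 44 Hz = 88 Hz.

88 Hz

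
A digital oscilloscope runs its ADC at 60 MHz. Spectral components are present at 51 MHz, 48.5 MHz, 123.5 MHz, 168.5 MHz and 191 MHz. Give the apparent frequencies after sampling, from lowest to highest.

fs/2 = 30 MHz.
51 MHz > fs/2 = 30 MHz, folds to fs − 51 MHz = 9 MHz.
48.5 MHz > fs/2 = 30 MHz, folds to fs − 48.5 MHz = 11.5 MHz.
123.5 MHz mod fs = 3.5 MHz.
3.5 MHz ≤ fs/2 = 30 MHz, appears at 3.5 MHz.
168.5 MHz mod fs = 48.5 MHz.
48.5 MHz > fs/2 = 30 MHz, folds to fs − 48.5 MHz = 11.5 MHz.
191 MHz mod fs = 11 MHz.
11 MHz ≤ fs/2 = 30 MHz, appears at 11 MHz.
Distinct values: {3.5 MHz, 9 MHz, 11 MHz, 11.5 MHz}.

3.5 MHz, 9 MHz, 11 MHz, 11.5 MHz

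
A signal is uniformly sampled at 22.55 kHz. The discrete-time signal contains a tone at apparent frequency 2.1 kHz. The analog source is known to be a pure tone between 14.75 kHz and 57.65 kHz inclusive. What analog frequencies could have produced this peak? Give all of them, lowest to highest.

20.45 kHz, 24.65 kHz, 43 kHz, 47.2 kHz

Frequencies that alias to 2.1 kHz are k·fs ± 2.1 kHz for integer k ≥ 0.
k=0: 2.1 kHz.
k=1: 20.45 kHz, 24.65 kHz.
k=2: 43 kHz, 47.2 kHz.
k=3: 65.55 kHz, 69.75 kHz.
Within [14.75 kHz, 57.65 kHz]: 20.45 kHz, 24.65 kHz, 43 kHz, 47.2 kHz.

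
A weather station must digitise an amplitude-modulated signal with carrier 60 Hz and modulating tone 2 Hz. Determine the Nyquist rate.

AM sidebands sit at fc ± fm = 58 Hz and 62 Hz.
Highest-frequency component: 62 Hz.
Nyquist rate = 2 × 62 Hz = 124 Hz.

124 Hz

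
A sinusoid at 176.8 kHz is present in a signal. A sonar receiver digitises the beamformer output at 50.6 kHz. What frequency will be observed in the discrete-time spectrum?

176.8 kHz mod fs = 25 kHz.
25 kHz ≤ fs/2 = 25.3 kHz, appears at 25 kHz.

25 kHz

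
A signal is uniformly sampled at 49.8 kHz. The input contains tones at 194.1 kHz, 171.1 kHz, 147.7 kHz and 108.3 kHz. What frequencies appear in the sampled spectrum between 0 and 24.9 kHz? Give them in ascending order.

fs/2 = 24.9 kHz.
194.1 kHz mod fs = 44.7 kHz.
44.7 kHz > fs/2 = 24.9 kHz, folds to fs − 44.7 kHz = 5.1 kHz.
171.1 kHz mod fs = 21.7 kHz.
21.7 kHz ≤ fs/2 = 24.9 kHz, appears at 21.7 kHz.
147.7 kHz mod fs = 48.1 kHz.
48.1 kHz > fs/2 = 24.9 kHz, folds to fs − 48.1 kHz = 1.7 kHz.
108.3 kHz mod fs = 8.7 kHz.
8.7 kHz ≤ fs/2 = 24.9 kHz, appears at 8.7 kHz.
Distinct values: {1.7 kHz, 5.1 kHz, 8.7 kHz, 21.7 kHz}.

1.7 kHz, 5.1 kHz, 8.7 kHz, 21.7 kHz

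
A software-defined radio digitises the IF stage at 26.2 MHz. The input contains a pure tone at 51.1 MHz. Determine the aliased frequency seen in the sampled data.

1.3 MHz

51.1 MHz mod fs = 24.9 MHz.
24.9 MHz > fs/2 = 13.1 MHz, folds to fs − 24.9 MHz = 1.3 MHz.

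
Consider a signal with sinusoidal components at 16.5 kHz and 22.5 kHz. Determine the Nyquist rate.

Highest-frequency component: 22.5 kHz.
Nyquist rate = 2 × 22.5 kHz = 45 kHz.

45 kHz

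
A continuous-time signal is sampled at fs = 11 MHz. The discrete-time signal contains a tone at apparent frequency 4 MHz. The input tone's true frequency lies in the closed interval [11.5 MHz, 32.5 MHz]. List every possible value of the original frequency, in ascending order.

15 MHz, 18 MHz, 26 MHz, 29 MHz

Frequencies that alias to 4 MHz are k·fs ± 4 MHz for integer k ≥ 0.
k=0: 4 MHz.
k=1: 7 MHz, 15 MHz.
k=2: 18 MHz, 26 MHz.
k=3: 29 MHz, 37 MHz.
k=4: 40 MHz, 48 MHz.
Within [11.5 MHz, 32.5 MHz]: 15 MHz, 18 MHz, 26 MHz, 29 MHz.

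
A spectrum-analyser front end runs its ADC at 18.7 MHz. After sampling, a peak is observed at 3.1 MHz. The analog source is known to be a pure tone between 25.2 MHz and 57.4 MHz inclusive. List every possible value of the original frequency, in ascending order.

Frequencies that alias to 3.1 MHz are k·fs ± 3.1 MHz for integer k ≥ 0.
k=0: 3.1 MHz.
k=1: 15.6 MHz, 21.8 MHz.
k=2: 34.3 MHz, 40.5 MHz.
k=3: 53 MHz, 59.2 MHz.
k=4: 71.7 MHz, 77.9 MHz.
Within [25.2 MHz, 57.4 MHz]: 34.3 MHz, 40.5 MHz, 53 MHz.

34.3 MHz, 40.5 MHz, 53 MHz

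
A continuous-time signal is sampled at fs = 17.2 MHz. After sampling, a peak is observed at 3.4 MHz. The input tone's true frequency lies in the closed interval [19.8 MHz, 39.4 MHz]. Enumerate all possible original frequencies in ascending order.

Frequencies that alias to 3.4 MHz are k·fs ± 3.4 MHz for integer k ≥ 0.
k=0: 3.4 MHz.
k=1: 13.8 MHz, 20.6 MHz.
k=2: 31 MHz, 37.8 MHz.
k=3: 48.2 MHz, 55 MHz.
Within [19.8 MHz, 39.4 MHz]: 20.6 MHz, 31 MHz, 37.8 MHz.

20.6 MHz, 31 MHz, 37.8 MHz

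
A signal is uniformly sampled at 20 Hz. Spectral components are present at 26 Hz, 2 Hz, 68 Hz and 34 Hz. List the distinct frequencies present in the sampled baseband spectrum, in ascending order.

fs/2 = 10 Hz.
26 Hz mod fs = 6 Hz.
6 Hz ≤ fs/2 = 10 Hz, appears at 6 Hz.
2 Hz ≤ fs/2 = 10 Hz, passes unchanged.
68 Hz mod fs = 8 Hz.
8 Hz ≤ fs/2 = 10 Hz, appears at 8 Hz.
34 Hz mod fs = 14 Hz.
14 Hz > fs/2 = 10 Hz, folds to fs − 14 Hz = 6 Hz.
Distinct values: {2 Hz, 6 Hz, 8 Hz}.

2 Hz, 6 Hz, 8 Hz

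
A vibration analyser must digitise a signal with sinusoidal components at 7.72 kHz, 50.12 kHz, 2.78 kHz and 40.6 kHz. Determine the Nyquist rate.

100.24 kHz

Highest-frequency component: 50.12 kHz.
Nyquist rate = 2 × 50.12 kHz = 100.24 kHz.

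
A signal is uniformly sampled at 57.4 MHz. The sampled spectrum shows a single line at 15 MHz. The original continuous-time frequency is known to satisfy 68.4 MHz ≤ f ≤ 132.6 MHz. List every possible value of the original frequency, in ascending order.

72.4 MHz, 99.8 MHz, 129.8 MHz

Frequencies that alias to 15 MHz are k·fs ± 15 MHz for integer k ≥ 0.
k=0: 15 MHz.
k=1: 42.4 MHz, 72.4 MHz.
k=2: 99.8 MHz, 129.8 MHz.
k=3: 157.2 MHz, 187.2 MHz.
Within [68.4 MHz, 132.6 MHz]: 72.4 MHz, 99.8 MHz, 129.8 MHz.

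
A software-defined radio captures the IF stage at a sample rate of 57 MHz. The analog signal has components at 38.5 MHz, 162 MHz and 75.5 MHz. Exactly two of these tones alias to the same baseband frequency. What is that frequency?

fs/2 = 28.5 MHz.
38.5 MHz > fs/2 = 28.5 MHz, folds to fs − 38.5 MHz = 18.5 MHz.
162 MHz mod fs = 48 MHz.
48 MHz > fs/2 = 28.5 MHz, folds to fs − 48 MHz = 9 MHz.
75.5 MHz mod fs = 18.5 MHz.
18.5 MHz ≤ fs/2 = 28.5 MHz, appears at 18.5 MHz.
38.5 MHz and 75.5 MHz both map to 18.5 MHz.

18.5 MHz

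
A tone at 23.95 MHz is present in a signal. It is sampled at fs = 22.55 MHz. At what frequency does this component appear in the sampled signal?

1.4 MHz

23.95 MHz mod fs = 1.4 MHz.
1.4 MHz ≤ fs/2 = 11.275 MHz, appears at 1.4 MHz.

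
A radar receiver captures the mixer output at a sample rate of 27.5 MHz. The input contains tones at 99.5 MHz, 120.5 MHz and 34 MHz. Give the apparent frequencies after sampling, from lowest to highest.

6.5 MHz, 10.5 MHz

fs/2 = 13.75 MHz.
99.5 MHz mod fs = 17 MHz.
17 MHz > fs/2 = 13.75 MHz, folds to fs − 17 MHz = 10.5 MHz.
120.5 MHz mod fs = 10.5 MHz.
10.5 MHz ≤ fs/2 = 13.75 MHz, appears at 10.5 MHz.
34 MHz mod fs = 6.5 MHz.
6.5 MHz ≤ fs/2 = 13.75 MHz, appears at 6.5 MHz.
Distinct values: {6.5 MHz, 10.5 MHz}.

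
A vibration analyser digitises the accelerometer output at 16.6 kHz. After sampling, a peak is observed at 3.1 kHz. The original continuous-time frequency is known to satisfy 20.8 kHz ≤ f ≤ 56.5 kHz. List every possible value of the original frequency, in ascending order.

30.1 kHz, 36.3 kHz, 46.7 kHz, 52.9 kHz

Frequencies that alias to 3.1 kHz are k·fs ± 3.1 kHz for integer k ≥ 0.
k=0: 3.1 kHz.
k=1: 13.5 kHz, 19.7 kHz.
k=2: 30.1 kHz, 36.3 kHz.
k=3: 46.7 kHz, 52.9 kHz.
k=4: 63.3 kHz, 69.5 kHz.
Within [20.8 kHz, 56.5 kHz]: 30.1 kHz, 36.3 kHz, 46.7 kHz, 52.9 kHz.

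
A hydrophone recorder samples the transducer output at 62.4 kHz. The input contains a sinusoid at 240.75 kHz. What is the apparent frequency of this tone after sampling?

240.75 kHz mod fs = 53.55 kHz.
53.55 kHz > fs/2 = 31.2 kHz, folds to fs − 53.55 kHz = 8.85 kHz.

8.85 kHz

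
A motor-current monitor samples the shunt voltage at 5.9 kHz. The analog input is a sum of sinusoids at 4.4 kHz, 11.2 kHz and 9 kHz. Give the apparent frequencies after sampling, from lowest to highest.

0.6 kHz, 1.5 kHz, 2.8 kHz

fs/2 = 2.95 kHz.
4.4 kHz > fs/2 = 2.95 kHz, folds to fs − 4.4 kHz = 1.5 kHz.
11.2 kHz mod fs = 5.3 kHz.
5.3 kHz > fs/2 = 2.95 kHz, folds to fs − 5.3 kHz = 0.6 kHz.
9 kHz mod fs = 3.1 kHz.
3.1 kHz > fs/2 = 2.95 kHz, folds to fs − 3.1 kHz = 2.8 kHz.
Distinct values: {0.6 kHz, 1.5 kHz, 2.8 kHz}.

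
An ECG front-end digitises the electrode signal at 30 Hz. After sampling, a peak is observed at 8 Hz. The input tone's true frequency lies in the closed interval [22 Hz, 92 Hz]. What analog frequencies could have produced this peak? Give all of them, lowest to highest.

Frequencies that alias to 8 Hz are k·fs ± 8 Hz for integer k ≥ 0.
k=0: 8 Hz.
k=1: 22 Hz, 38 Hz.
k=2: 52 Hz, 68 Hz.
k=3: 82 Hz, 98 Hz.
k=4: 112 Hz, 128 Hz.
Within [22 Hz, 92 Hz]: 22 Hz, 38 Hz, 52 Hz, 68 Hz, 82 Hz.

22 Hz, 38 Hz, 52 Hz, 68 Hz, 82 Hz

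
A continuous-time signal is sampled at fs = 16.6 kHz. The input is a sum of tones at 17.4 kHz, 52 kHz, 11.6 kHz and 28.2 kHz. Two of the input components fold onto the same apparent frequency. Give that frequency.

fs/2 = 8.3 kHz.
17.4 kHz mod fs = 0.8 kHz.
0.8 kHz ≤ fs/2 = 8.3 kHz, appears at 0.8 kHz.
52 kHz mod fs = 2.2 kHz.
2.2 kHz ≤ fs/2 = 8.3 kHz, appears at 2.2 kHz.
11.6 kHz > fs/2 = 8.3 kHz, folds to fs − 11.6 kHz = 5 kHz.
28.2 kHz mod fs = 11.6 kHz.
11.6 kHz > fs/2 = 8.3 kHz, folds to fs − 11.6 kHz = 5 kHz.
11.6 kHz and 28.2 kHz both map to 5 kHz.

5 kHz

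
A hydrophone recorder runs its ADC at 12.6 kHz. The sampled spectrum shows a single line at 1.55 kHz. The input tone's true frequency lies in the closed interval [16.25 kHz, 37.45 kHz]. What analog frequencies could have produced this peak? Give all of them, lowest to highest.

23.65 kHz, 26.75 kHz, 36.25 kHz

Frequencies that alias to 1.55 kHz are k·fs ± 1.55 kHz for integer k ≥ 0.
k=0: 1.55 kHz.
k=1: 11.05 kHz, 14.15 kHz.
k=2: 23.65 kHz, 26.75 kHz.
k=3: 36.25 kHz, 39.35 kHz.
k=4: 48.85 kHz, 51.95 kHz.
Within [16.25 kHz, 37.45 kHz]: 23.65 kHz, 26.75 kHz, 36.25 kHz.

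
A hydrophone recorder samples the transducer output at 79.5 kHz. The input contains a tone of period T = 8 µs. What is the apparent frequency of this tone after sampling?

T = 8 µs → f = 1/T = 125 kHz.
125 kHz mod fs = 45.5 kHz.
45.5 kHz > fs/2 = 39.75 kHz, folds to fs − 45.5 kHz = 34 kHz.

34 kHz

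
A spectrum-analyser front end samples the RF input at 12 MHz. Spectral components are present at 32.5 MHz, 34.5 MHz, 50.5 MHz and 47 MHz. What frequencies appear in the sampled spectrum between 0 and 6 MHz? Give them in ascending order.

1 MHz, 1.5 MHz, 2.5 MHz, 3.5 MHz

fs/2 = 6 MHz.
32.5 MHz mod fs = 8.5 MHz.
8.5 MHz > fs/2 = 6 MHz, folds to fs − 8.5 MHz = 3.5 MHz.
34.5 MHz mod fs = 10.5 MHz.
10.5 MHz > fs/2 = 6 MHz, folds to fs − 10.5 MHz = 1.5 MHz.
50.5 MHz mod fs = 2.5 MHz.
2.5 MHz ≤ fs/2 = 6 MHz, appears at 2.5 MHz.
47 MHz mod fs = 11 MHz.
11 MHz > fs/2 = 6 MHz, folds to fs − 11 MHz = 1 MHz.
Distinct values: {1 MHz, 1.5 MHz, 2.5 MHz, 3.5 MHz}.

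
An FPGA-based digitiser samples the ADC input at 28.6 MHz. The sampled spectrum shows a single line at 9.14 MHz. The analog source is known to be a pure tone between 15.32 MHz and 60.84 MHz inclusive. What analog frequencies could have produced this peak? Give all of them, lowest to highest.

19.46 MHz, 37.74 MHz, 48.06 MHz

Frequencies that alias to 9.14 MHz are k·fs ± 9.14 MHz for integer k ≥ 0.
k=0: 9.14 MHz.
k=1: 19.46 MHz, 37.74 MHz.
k=2: 48.06 MHz, 66.34 MHz.
k=3: 76.66 MHz, 94.94 MHz.
Within [15.32 MHz, 60.84 MHz]: 19.46 MHz, 37.74 MHz, 48.06 MHz.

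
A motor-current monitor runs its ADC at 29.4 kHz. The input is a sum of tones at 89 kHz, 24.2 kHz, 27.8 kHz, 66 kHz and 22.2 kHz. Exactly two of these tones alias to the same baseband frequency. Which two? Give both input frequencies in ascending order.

fs/2 = 14.7 kHz.
89 kHz mod fs = 0.8 kHz.
0.8 kHz ≤ fs/2 = 14.7 kHz, appears at 0.8 kHz.
24.2 kHz > fs/2 = 14.7 kHz, folds to fs − 24.2 kHz = 5.2 kHz.
27.8 kHz > fs/2 = 14.7 kHz, folds to fs − 27.8 kHz = 1.6 kHz.
66 kHz mod fs = 7.2 kHz.
7.2 kHz ≤ fs/2 = 14.7 kHz, appears at 7.2 kHz.
22.2 kHz > fs/2 = 14.7 kHz, folds to fs − 22.2 kHz = 7.2 kHz.
22.2 kHz and 66 kHz both map to 7.2 kHz.

22.2 kHz, 66 kHz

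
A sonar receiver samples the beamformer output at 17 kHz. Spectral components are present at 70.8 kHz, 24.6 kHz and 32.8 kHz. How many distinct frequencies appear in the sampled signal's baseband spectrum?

3

fs/2 = 8.5 kHz.
70.8 kHz mod fs = 2.8 kHz.
2.8 kHz ≤ fs/2 = 8.5 kHz, appears at 2.8 kHz.
24.6 kHz mod fs = 7.6 kHz.
7.6 kHz ≤ fs/2 = 8.5 kHz, appears at 7.6 kHz.
32.8 kHz mod fs = 15.8 kHz.
15.8 kHz > fs/2 = 8.5 kHz, folds to fs − 15.8 kHz = 1.2 kHz.
Distinct values: {1.2 kHz, 2.8 kHz, 7.6 kHz} → 3.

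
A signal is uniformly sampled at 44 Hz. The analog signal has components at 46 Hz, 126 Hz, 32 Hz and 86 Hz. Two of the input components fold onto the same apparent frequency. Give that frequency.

2 Hz

fs/2 = 22 Hz.
46 Hz mod fs = 2 Hz.
2 Hz ≤ fs/2 = 22 Hz, appears at 2 Hz.
126 Hz mod fs = 38 Hz.
38 Hz > fs/2 = 22 Hz, folds to fs − 38 Hz = 6 Hz.
32 Hz > fs/2 = 22 Hz, folds to fs − 32 Hz = 12 Hz.
86 Hz mod fs = 42 Hz.
42 Hz > fs/2 = 22 Hz, folds to fs − 42 Hz = 2 Hz.
46 Hz and 86 Hz both map to 2 Hz.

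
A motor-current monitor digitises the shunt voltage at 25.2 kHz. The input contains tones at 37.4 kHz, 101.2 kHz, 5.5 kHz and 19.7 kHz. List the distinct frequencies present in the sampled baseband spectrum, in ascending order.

fs/2 = 12.6 kHz.
37.4 kHz mod fs = 12.2 kHz.
12.2 kHz ≤ fs/2 = 12.6 kHz, appears at 12.2 kHz.
101.2 kHz mod fs = 0.4 kHz.
0.4 kHz ≤ fs/2 = 12.6 kHz, appears at 0.4 kHz.
5.5 kHz ≤ fs/2 = 12.6 kHz, passes unchanged.
19.7 kHz > fs/2 = 12.6 kHz, folds to fs − 19.7 kHz = 5.5 kHz.
Distinct values: {0.4 kHz, 5.5 kHz, 12.2 kHz}.

0.4 kHz, 5.5 kHz, 12.2 kHz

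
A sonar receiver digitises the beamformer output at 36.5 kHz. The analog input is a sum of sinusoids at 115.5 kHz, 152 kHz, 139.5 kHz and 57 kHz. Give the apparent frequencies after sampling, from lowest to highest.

6 kHz, 6.5 kHz, 16 kHz

fs/2 = 18.25 kHz.
115.5 kHz mod fs = 6 kHz.
6 kHz ≤ fs/2 = 18.25 kHz, appears at 6 kHz.
152 kHz mod fs = 6 kHz.
6 kHz ≤ fs/2 = 18.25 kHz, appears at 6 kHz.
139.5 kHz mod fs = 30 kHz.
30 kHz > fs/2 = 18.25 kHz, folds to fs − 30 kHz = 6.5 kHz.
57 kHz mod fs = 20.5 kHz.
20.5 kHz > fs/2 = 18.25 kHz, folds to fs − 20.5 kHz = 16 kHz.
Distinct values: {6 kHz, 6.5 kHz, 16 kHz}.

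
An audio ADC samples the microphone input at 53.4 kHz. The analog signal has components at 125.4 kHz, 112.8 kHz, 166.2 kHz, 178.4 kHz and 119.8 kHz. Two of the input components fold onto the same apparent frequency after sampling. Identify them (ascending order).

112.8 kHz, 166.2 kHz

fs/2 = 26.7 kHz.
125.4 kHz mod fs = 18.6 kHz.
18.6 kHz ≤ fs/2 = 26.7 kHz, appears at 18.6 kHz.
112.8 kHz mod fs = 6 kHz.
6 kHz ≤ fs/2 = 26.7 kHz, appears at 6 kHz.
166.2 kHz mod fs = 6 kHz.
6 kHz ≤ fs/2 = 26.7 kHz, appears at 6 kHz.
178.4 kHz mod fs = 18.2 kHz.
18.2 kHz ≤ fs/2 = 26.7 kHz, appears at 18.2 kHz.
119.8 kHz mod fs = 13 kHz.
13 kHz ≤ fs/2 = 26.7 kHz, appears at 13 kHz.
112.8 kHz and 166.2 kHz both map to 6 kHz.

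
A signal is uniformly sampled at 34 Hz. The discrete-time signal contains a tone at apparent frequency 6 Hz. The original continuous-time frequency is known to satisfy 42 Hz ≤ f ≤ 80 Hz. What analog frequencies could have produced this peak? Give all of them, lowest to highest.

Frequencies that alias to 6 Hz are k·fs ± 6 Hz for integer k ≥ 0.
k=0: 6 Hz.
k=1: 28 Hz, 40 Hz.
k=2: 62 Hz, 74 Hz.
k=3: 96 Hz, 108 Hz.
Within [42 Hz, 80 Hz]: 62 Hz, 74 Hz.

62 Hz, 74 Hz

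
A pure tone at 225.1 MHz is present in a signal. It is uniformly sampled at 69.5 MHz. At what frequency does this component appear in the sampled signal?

16.6 MHz

225.1 MHz mod fs = 16.6 MHz.
16.6 MHz ≤ fs/2 = 34.75 MHz, appears at 16.6 MHz.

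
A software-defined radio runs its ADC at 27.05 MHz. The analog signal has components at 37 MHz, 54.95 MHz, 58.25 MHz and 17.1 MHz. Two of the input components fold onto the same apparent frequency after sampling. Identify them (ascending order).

fs/2 = 13.525 MHz.
37 MHz mod fs = 9.95 MHz.
9.95 MHz ≤ fs/2 = 13.525 MHz, appears at 9.95 MHz.
54.95 MHz mod fs = 0.85 MHz.
0.85 MHz ≤ fs/2 = 13.525 MHz, appears at 0.85 MHz.
58.25 MHz mod fs = 4.15 MHz.
4.15 MHz ≤ fs/2 = 13.525 MHz, appears at 4.15 MHz.
17.1 MHz > fs/2 = 13.525 MHz, folds to fs − 17.1 MHz = 9.95 MHz.
17.1 MHz and 37 MHz both map to 9.95 MHz.

17.1 MHz, 37 MHz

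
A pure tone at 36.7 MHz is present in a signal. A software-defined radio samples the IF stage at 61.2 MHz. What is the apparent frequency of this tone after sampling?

24.5 MHz

36.7 MHz > fs/2 = 30.6 MHz, folds to fs − 36.7 MHz = 24.5 MHz.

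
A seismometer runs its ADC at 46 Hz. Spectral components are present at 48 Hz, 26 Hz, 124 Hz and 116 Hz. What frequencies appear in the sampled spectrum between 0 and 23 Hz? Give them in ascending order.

fs/2 = 23 Hz.
48 Hz mod fs = 2 Hz.
2 Hz ≤ fs/2 = 23 Hz, appears at 2 Hz.
26 Hz > fs/2 = 23 Hz, folds to fs − 26 Hz = 20 Hz.
124 Hz mod fs = 32 Hz.
32 Hz > fs/2 = 23 Hz, folds to fs − 32 Hz = 14 Hz.
116 Hz mod fs = 24 Hz.
24 Hz > fs/2 = 23 Hz, folds to fs − 24 Hz = 22 Hz.
Distinct values: {2 Hz, 14 Hz, 20 Hz, 22 Hz}.

2 Hz, 14 Hz, 20 Hz, 22 Hz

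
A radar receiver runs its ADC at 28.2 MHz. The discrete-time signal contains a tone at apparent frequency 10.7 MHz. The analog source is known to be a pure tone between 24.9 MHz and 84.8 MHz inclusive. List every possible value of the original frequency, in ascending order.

Frequencies that alias to 10.7 MHz are k·fs ± 10.7 MHz for integer k ≥ 0.
k=0: 10.7 MHz.
k=1: 17.5 MHz, 38.9 MHz.
k=2: 45.7 MHz, 67.1 MHz.
k=3: 73.9 MHz, 95.3 MHz.
k=4: 102.1 MHz, 123.5 MHz.
Within [24.9 MHz, 84.8 MHz]: 38.9 MHz, 45.7 MHz, 67.1 MHz, 73.9 MHz.

38.9 MHz, 45.7 MHz, 67.1 MHz, 73.9 MHz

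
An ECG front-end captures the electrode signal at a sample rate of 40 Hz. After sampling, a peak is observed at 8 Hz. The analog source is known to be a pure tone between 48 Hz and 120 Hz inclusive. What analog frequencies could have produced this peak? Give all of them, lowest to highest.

Frequencies that alias to 8 Hz are k·fs ± 8 Hz for integer k ≥ 0.
k=0: 8 Hz.
k=1: 32 Hz, 48 Hz.
k=2: 72 Hz, 88 Hz.
k=3: 112 Hz, 128 Hz.
k=4: 152 Hz, 168 Hz.
Within [48 Hz, 120 Hz]: 48 Hz, 72 Hz, 88 Hz, 112 Hz.

48 Hz, 72 Hz, 88 Hz, 112 Hz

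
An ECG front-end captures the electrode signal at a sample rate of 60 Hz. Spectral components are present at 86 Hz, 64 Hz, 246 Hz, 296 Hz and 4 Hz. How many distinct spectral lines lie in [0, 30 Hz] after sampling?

3

fs/2 = 30 Hz.
86 Hz mod fs = 26 Hz.
26 Hz ≤ fs/2 = 30 Hz, appears at 26 Hz.
64 Hz mod fs = 4 Hz.
4 Hz ≤ fs/2 = 30 Hz, appears at 4 Hz.
246 Hz mod fs = 6 Hz.
6 Hz ≤ fs/2 = 30 Hz, appears at 6 Hz.
296 Hz mod fs = 56 Hz.
56 Hz > fs/2 = 30 Hz, folds to fs − 56 Hz = 4 Hz.
4 Hz ≤ fs/2 = 30 Hz, passes unchanged.
Distinct values: {4 Hz, 6 Hz, 26 Hz} → 3.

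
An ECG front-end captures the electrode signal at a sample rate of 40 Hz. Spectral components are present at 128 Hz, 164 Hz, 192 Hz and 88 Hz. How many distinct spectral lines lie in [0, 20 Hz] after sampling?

fs/2 = 20 Hz.
128 Hz mod fs = 8 Hz.
8 Hz ≤ fs/2 = 20 Hz, appears at 8 Hz.
164 Hz mod fs = 4 Hz.
4 Hz ≤ fs/2 = 20 Hz, appears at 4 Hz.
192 Hz mod fs = 32 Hz.
32 Hz > fs/2 = 20 Hz, folds to fs − 32 Hz = 8 Hz.
88 Hz mod fs = 8 Hz.
8 Hz ≤ fs/2 = 20 Hz, appears at 8 Hz.
Distinct values: {4 Hz, 8 Hz} → 2.

2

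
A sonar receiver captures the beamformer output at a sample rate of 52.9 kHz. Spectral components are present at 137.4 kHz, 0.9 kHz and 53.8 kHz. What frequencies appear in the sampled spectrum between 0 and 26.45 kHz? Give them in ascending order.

0.9 kHz, 21.3 kHz

fs/2 = 26.45 kHz.
137.4 kHz mod fs = 31.6 kHz.
31.6 kHz > fs/2 = 26.45 kHz, folds to fs − 31.6 kHz = 21.3 kHz.
0.9 kHz ≤ fs/2 = 26.45 kHz, passes unchanged.
53.8 kHz mod fs = 0.9 kHz.
0.9 kHz ≤ fs/2 = 26.45 kHz, appears at 0.9 kHz.
Distinct values: {0.9 kHz, 21.3 kHz}.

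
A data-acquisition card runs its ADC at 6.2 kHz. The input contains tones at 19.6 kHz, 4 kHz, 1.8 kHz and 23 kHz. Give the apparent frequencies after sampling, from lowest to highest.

1 kHz, 1.8 kHz, 2.2 kHz

fs/2 = 3.1 kHz.
19.6 kHz mod fs = 1 kHz.
1 kHz ≤ fs/2 = 3.1 kHz, appears at 1 kHz.
4 kHz > fs/2 = 3.1 kHz, folds to fs − 4 kHz = 2.2 kHz.
1.8 kHz ≤ fs/2 = 3.1 kHz, passes unchanged.
23 kHz mod fs = 4.4 kHz.
4.4 kHz > fs/2 = 3.1 kHz, folds to fs − 4.4 kHz = 1.8 kHz.
Distinct values: {1 kHz, 1.8 kHz, 2.2 kHz}.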